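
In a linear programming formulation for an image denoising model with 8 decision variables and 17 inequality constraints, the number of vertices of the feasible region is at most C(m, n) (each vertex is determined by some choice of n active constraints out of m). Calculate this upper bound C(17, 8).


Each vertex corresponds to some choice of n active constraints out of m, so the number of vertices is at most C(m, n) = m! / (n!(m-n)!).
m = 17, n = 8
Numerator: 17 * 16 * 15 * 14 * 13 * 12 * 11 * 10
Denominator: 8! = 40320
C(17, 8) = 24310


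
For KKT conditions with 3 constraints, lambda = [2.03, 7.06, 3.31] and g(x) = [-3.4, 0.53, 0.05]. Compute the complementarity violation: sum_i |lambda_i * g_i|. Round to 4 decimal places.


KKT complementary slackness check:
lambda_1 * g_1 = 2.03 * -3.4 = -6.902
lambda_2 * g_2 = 7.06 * 0.53 = 3.7418
lambda_3 * g_3 = 3.31 * 0.05 = 0.1655
Total violation = 6.902 + 3.7418 + 0.1655 = 10.8093


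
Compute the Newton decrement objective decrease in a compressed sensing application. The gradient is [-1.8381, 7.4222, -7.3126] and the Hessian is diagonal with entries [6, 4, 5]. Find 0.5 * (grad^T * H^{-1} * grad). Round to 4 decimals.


Step 1: H is diagonal, so H^(-1) * g = [-0.3064, 1.8556, -1.4625].
Step 2: g^T H^(-1) g = sum_i g_i^2 / H_ii
  = (-1.8381)^2/6 + (7.4222)^2/4 + (-7.3126)^2/5
  = 0.5631 + 13.7723 + 10.6948 = 25.0302
Step 3: Objective decrease = 0.5 * g^T H^(-1) g = 12.5151


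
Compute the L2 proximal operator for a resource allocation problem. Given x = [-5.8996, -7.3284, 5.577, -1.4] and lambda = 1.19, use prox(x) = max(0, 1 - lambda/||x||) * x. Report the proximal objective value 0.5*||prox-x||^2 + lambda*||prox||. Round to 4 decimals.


Step 1: Compute ||x||.
||x|| = 11.026
Step 2: Compute scaling factor.
scale = max(0, 1 - 1.19/11.026) = 0.8921
Step 3: prox(x) = [-5.2629, -6.5375, 4.9751, -1.2489]
||prox(x)|| = 9.836
Step 4: Proximal objective.
0.5*||prox-x||^2 = 0.7081
lambda*||prox|| = 11.7048
Total = 12.4129


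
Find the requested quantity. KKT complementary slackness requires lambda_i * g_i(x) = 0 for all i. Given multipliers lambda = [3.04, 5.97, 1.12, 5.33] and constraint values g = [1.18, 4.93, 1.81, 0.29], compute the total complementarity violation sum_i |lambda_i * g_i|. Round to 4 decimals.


KKT complementary slackness check:
lambda_1 * g_1 = 3.04 * 1.18 = 3.5872
lambda_2 * g_2 = 5.97 * 4.93 = 29.4321
lambda_3 * g_3 = 1.12 * 1.81 = 2.0272
lambda_4 * g_4 = 5.33 * 0.29 = 1.5457
Total violation = 3.5872 + 29.4321 + 2.0272 + 1.5457 = 36.5922


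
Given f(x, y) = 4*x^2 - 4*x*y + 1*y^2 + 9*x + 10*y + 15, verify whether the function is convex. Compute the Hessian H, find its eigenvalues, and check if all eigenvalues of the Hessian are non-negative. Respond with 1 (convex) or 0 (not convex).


The Hessian of f(x,y) = 4*x^2 - 4*x*y + 1*y^2 + 9*x + 10*y + 15 is:
H = [[8, -4], [-4, 2]]
Trace = 8 + 2 = 10
Determinant = 8*2 - (-4)^2 = 0
Discriminant = (10)^2 - 4*0 = 100.0
Eigenvalues: lambda_1 = 0.0, lambda_2 = 10.0
The function is convex.

1


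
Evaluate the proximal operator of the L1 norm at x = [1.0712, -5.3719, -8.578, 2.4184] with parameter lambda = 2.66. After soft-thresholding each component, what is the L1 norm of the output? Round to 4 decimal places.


Soft-thresholding with lambda = 2.66:
prox(1.0712) = sign(1.0712)*max(|1.0712| - 2.66, 0) = 0.0
prox(-5.3719) = sign(-5.3719)*max(|-5.3719| - 2.66, 0) = -2.7119
prox(-8.578) = sign(-8.578)*max(|-8.578| - 2.66, 0) = -5.918
prox(2.4184) = sign(2.4184)*max(|2.4184| - 2.66, 0) = 0.0
prox(x) = [0.0, -2.7119, -5.918, 0.0]
||prox(x)||_1 = 0.0 + 2.7119 + 5.918 + 0.0 = 8.6299


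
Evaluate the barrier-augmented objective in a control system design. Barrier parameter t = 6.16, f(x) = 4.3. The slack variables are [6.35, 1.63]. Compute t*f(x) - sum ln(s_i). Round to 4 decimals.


Step 1: Compute log-barrier.
ln values: [1.8485, 0.4886]
phi = -(1.8485 + 0.4886) = -2.337
Step 2: Compute augmented objective.
t*f(x) = 6.16*4.3 = 26.488
Total = 26.488 - 2.337 = 24.151


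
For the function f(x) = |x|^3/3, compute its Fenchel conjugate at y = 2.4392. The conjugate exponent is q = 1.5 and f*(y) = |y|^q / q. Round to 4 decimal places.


The conjugate exponent q satisfies 1/p + 1/q = 1.
p = 3, so q = 3/(3 - 1) = 1.5
|y|^q = 2.4392^1.5 = 3.8095
f*(2.4392) = 3.8095 / 1.5 = 2.5397


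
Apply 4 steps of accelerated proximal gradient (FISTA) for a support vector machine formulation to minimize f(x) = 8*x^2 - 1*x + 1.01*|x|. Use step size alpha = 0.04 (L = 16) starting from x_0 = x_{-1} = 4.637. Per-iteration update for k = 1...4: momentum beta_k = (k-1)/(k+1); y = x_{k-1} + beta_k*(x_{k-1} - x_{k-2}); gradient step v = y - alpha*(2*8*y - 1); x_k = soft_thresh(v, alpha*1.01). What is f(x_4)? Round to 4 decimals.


FISTA on f(x) = 8*x^2 - 1*x + 1.01*|x|
L = 16, alpha = 0.04
Iteration 1: beta = 0.0, y = 4.637 + 0.0*(4.637 - 4.637) = 4.637
  grad(y) = 73.192, v = y - alpha*grad = 1.7093
  prox(v) = soft_thresh(1.7093, 0.0404) = 1.6689
Iteration 2: beta = 0.3333, y = 1.6689 + 0.3333*(1.6689 - 4.637) = 0.6796
  grad(y) = 9.873, v = y - alpha*grad = 0.2846
  prox(v) = soft_thresh(0.2846, 0.0404) = 0.2442
Iteration 3: beta = 0.5, y = 0.2442 + 0.5*(0.2442 - 1.6689) = -0.4681
  grad(y) = -8.4896, v = y - alpha*grad = -0.1285
  prox(v) = soft_thresh(-0.1285, 0.0404) = -0.0881
Iteration 4: beta = 0.6, y = -0.0881 + 0.6*(-0.0881 - 0.2442) = -0.2875
  grad(y) = -5.6005, v = y - alpha*grad = -0.0635
  prox(v) = soft_thresh(-0.0635, 0.0404) = -0.0231
f(x_4) = 8*(-0.0231)^2 - 1*(-0.0231) + 1.01*|-0.0231| = 0.0507


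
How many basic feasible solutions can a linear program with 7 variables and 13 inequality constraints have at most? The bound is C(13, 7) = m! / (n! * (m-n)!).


Each vertex corresponds to some choice of n active constraints out of m, so the number of vertices is at most C(m, n) = m! / (n!(m-n)!).
m = 13, n = 7
Numerator: 13 * 12 * 11 * 10 * 9 * 8 * 7
Denominator: 7! = 5040
C(13, 7) = 1716


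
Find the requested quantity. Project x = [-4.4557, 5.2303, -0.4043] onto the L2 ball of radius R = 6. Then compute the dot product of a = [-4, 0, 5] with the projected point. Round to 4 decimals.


Step 1: Compute ||x|| (intermediates to 6 decimals).
||x|| = sqrt((-4.4557)^2 + 5.2303^2 + (-0.4043)^2) = 6.882787
Step 2: Project.
Since ||x|| > R, scale = R/||x|| = 6/6.882787 = 0.87174, proj(x) = scale * x
proj(x) = [-3.884212, 4.559462, -0.352444]
Step 3: Dot product.
a^T * proj(x) = -4*(-3.884212) + 0*4.559462 + 5*(-0.352444) = 13.7746


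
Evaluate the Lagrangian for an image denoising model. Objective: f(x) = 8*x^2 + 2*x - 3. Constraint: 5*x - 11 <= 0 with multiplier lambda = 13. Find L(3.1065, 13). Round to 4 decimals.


Step 1: Evaluate f(x).
f(3.1065) = 8*3.1065^2 + 2*3.1065 - 3 = 80.4157
Step 2: Evaluate g(x).
g(3.1065) = 5*3.1065 - 11 = 4.5325
Step 3: Compute Lagrangian.
L = 80.4157 + 13*4.5325 = 139.3382


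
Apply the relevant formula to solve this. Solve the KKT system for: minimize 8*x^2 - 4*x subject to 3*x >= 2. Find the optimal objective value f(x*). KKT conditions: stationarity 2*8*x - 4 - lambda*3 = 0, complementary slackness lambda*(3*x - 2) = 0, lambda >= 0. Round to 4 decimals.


Step 1: Try lambda = 0 (constraint inactive).
x_unc = 4/(2*8) = 0.25
Check: 3*0.25 = 0.75 < 2 -- violated!
Step 2: Constraint must be active: 3*x = 2
x* = 2/3 = 0.6667 (rounded; the exact value 2/3 is used below)
lambda = (2*8*(2/3) - 4)/3 = 2.2222
Step 3: Compute optimal value.
f(x*) = 8*(2/3)^2 - 4*(2/3) = 0.8889


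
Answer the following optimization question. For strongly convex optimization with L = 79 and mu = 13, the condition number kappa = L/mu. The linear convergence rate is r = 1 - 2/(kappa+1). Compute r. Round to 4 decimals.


Step 1: Compute the condition number.
kappa = L/mu = 79/13 = 6.0769
Step 2: Compute the convergence rate.
r = 1 - 2/(kappa + 1) = 1 - 2*mu/(L + mu) = (L - mu)/(L + mu) = 66/92 = 0.7174


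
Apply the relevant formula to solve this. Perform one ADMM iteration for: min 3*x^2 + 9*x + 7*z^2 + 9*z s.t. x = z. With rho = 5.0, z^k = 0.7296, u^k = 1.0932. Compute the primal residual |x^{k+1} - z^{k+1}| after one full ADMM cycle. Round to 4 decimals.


ADMM iteration with rho = 5.0, z^k = 0.7296, u^k = 1.0932
Step 1: x-update.
Minimize 3*x^2 + 9*x + (5.0/2)*(x - 0.7296 + 1.0932)^2
FOC: (2*3 + 5.0)*x = -9 + 5.0*(0.7296 - 1.0932)
x^{k+1} = -0.9835
Step 2: z-update.
Minimize 7*z^2 + 9*z + (5.0/2)*(-0.9835 - z + 1.0932)^2
FOC: (2*7 + 5.0)*z = -9 + 5.0*(-0.9835 + 1.0932)
z^{k+1} = -0.4448
Step 3: u-update.
u^{k+1} = 1.0932 - 0.9835 + 0.4448 = 0.5545
Step 4: Primal residual = |-0.9835 + 0.4448| = 0.5387


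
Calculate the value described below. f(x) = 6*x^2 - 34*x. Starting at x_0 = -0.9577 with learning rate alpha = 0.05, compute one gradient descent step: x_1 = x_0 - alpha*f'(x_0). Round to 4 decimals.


We compute the gradient at x_0 and apply the update.
f'(x) = 12*x - 34
f'(-0.9577) = 12*-0.9577 - 34 = -45.4924
x_1 = -0.9577 - 0.05*-45.4924 = 1.3169


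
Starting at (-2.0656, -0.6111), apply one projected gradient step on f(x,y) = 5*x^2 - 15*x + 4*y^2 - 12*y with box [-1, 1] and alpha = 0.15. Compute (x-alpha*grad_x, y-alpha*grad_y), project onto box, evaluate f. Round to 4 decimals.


Step 1: Compute gradient at (-2.0656, -0.6111).
grad_x = 2*5*-2.0656 - 15 = -35.656
grad_y = 2*4*-0.6111 - 12 = -16.8888
Step 2: Gradient step.
x_raw = -2.0656 - 0.15*-35.656 = 3.2828
y_raw = -0.6111 - 0.15*-16.8888 = 1.9222
Step 3: Project onto [-1, 1].
x_proj = clip(3.2828) = 1.0
y_proj = clip(1.9222) = 1.0
Step 4: Evaluate f.
f(1.0, 1.0) = -18.0


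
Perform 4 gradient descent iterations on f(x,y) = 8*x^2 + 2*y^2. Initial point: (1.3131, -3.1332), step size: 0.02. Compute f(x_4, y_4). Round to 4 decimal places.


Gradient descent on f(x,y) = 8*x^2 + 2*y^2.
Starting point: (1.3131, -3.1332), alpha = 0.02
Step 1: grad_x = 2*8*1.3131 = 21.0096, grad_y = 2*2*-3.1332 = -12.5328
  x_1 = 1.3131 - 0.02*21.0096 = 0.8929
  y_1 = -3.1332 - 0.02*-12.5328 = -2.8825
Step 2: grad_x = 2*8*0.8929 = 14.2865, grad_y = 2*2*-2.8825 = -11.5302
  x_2 = 0.8929 - 0.02*14.2865 = 0.6072
  y_2 = -2.8825 - 0.02*-11.5302 = -2.6519
Step 3: grad_x = 2*8*0.6072 = 9.7148, grad_y = 2*2*-2.6519 = -10.6078
  x_3 = 0.6072 - 0.02*9.7148 = 0.4129
  y_3 = -2.6519 - 0.02*-10.6078 = -2.4398
Step 4: grad_x = 2*8*0.4129 = 6.6061, grad_y = 2*2*-2.4398 = -9.7591
  x_4 = 0.4129 - 0.02*6.6061 = 0.2808
  y_4 = -2.4398 - 0.02*-9.7591 = -2.2446
f(0.2808, -2.2446) = 8*0.2808^2 + 2*(-2.2446)^2 = 10.7071


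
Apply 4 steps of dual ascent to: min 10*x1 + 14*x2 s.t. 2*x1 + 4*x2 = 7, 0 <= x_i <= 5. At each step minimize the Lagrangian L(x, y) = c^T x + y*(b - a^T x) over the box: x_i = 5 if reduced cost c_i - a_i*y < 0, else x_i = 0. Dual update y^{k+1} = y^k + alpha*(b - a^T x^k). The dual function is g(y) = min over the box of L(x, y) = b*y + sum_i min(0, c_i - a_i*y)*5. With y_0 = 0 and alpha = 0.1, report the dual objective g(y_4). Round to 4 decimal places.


Dual ascent for LP: min 10*x1 + 14*x2, 2*x1 + 4*x2 = 7, 0 <= x_i <= 5
Step 1: y^k = 0.0, reduced costs: (10.0, 14.0)
  x^k = (0.0, 0.0), subgradient = b - a^T x = 7.0
  y^{k+1} = 0.0 + 0.1*7.0 = 0.7
Step 2: y^k = 0.7, reduced costs: (8.6, 11.2)
  x^k = (0.0, 0.0), subgradient = b - a^T x = 7.0
  y^{k+1} = 0.7 + 0.1*7.0 = 1.4
Step 3: y^k = 1.4, reduced costs: (7.2, 8.4)
  x^k = (0.0, 0.0), subgradient = b - a^T x = 7.0
  y^{k+1} = 1.4 + 0.1*7.0 = 2.1
Step 4: y^k = 2.1, reduced costs: (5.8, 5.6)
  x^k = (0.0, 0.0), subgradient = b - a^T x = 7.0
  y^{k+1} = 2.1 + 0.1*7.0 = 2.8
Dual objective at y_4 = 2.8: reduced costs (4.4, 2.8), box minimizer x = (0.0, 0.0)
g(y_4) = b*y + (c1 - a1*y)*x1 + (c2 - a2*y)*x2 = 7*2.8 + 4.4*0.0 + 2.8*0.0 = 19.6 + 0.0 + 0.0 = 19.6


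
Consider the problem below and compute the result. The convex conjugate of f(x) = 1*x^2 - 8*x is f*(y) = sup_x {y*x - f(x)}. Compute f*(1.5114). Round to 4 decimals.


f*(y) = sup_x {y*x - a*x^2 - b*x} = sup_x {(y-b)*x - a*x^2}
FOC: (y - b) - 2a*x = 0 => x* = (y - b)/(2a)
x* = (1.5114 + 8)/(2*1) = 4.7557
f*(1.5114) = (y-b)^2/(4a) = (1.5114 + 8)^2/(4*1)
= 90.4667/4 = 22.6167


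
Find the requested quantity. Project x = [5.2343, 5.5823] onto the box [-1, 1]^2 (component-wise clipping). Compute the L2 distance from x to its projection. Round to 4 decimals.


Project each component onto [-1, 1].
clip(5.2343) = 1.0, clip(5.5823) = 1.0
Projection = [1.0, 1.0]
Squared diffs: [17.9293, 20.9975]
Distance = sqrt(38.9268) = 6.2391


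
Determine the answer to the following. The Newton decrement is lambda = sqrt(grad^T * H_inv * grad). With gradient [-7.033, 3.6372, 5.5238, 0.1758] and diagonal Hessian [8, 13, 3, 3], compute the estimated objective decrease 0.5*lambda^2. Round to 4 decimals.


Step 1: H is diagonal, so H^(-1) * g = [-0.8791, 0.2798, 1.8413, 0.0586].
Step 2: g^T H^(-1) g = sum_i g_i^2 / H_ii
  = (-7.033)^2/8 + (3.6372)^2/13 + (5.5238)^2/3 + (0.1758)^2/3
  = 6.1829 + 1.0176 + 10.1708 + 0.0103 = 17.3816
Step 3: Objective decrease = 0.5 * g^T H^(-1) g = 8.6908


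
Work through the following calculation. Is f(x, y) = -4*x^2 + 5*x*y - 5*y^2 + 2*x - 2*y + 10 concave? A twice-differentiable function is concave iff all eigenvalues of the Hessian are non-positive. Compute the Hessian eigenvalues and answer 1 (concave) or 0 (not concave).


The Hessian of f(x,y) = -4*x^2 + 5*x*y - 5*y^2 + 2*x - 2*y + 10 is:
H = [[-8, 5], [5, -10]]
Trace = -8 - 10 = -18
Determinant = -8*-10 - (5)^2 = 55
Discriminant = (-18)^2 - 4*55 = 104.0
Eigenvalues: lambda_1 = -14.099, lambda_2 = -3.901
The function is concave.

1


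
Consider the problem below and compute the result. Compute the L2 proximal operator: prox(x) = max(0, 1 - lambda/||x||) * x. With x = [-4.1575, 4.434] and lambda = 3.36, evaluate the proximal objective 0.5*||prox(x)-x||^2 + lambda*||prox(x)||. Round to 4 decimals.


Step 1: Compute ||x||.
||x|| = 6.0783
Step 2: Compute scaling factor.
scale = max(0, 1 - 3.36/6.0783) = 0.4472
Step 3: prox(x) = [-1.8593, 1.9829]
||prox(x)|| = 2.7183
Step 4: Proximal objective.
0.5*||prox-x||^2 = 5.6448
lambda*||prox|| = 9.1335
Total = 14.7781


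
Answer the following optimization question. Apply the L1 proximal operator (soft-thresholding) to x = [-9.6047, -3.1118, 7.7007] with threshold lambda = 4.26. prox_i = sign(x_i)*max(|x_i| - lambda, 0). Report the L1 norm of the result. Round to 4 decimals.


Soft-thresholding with lambda = 4.26:
prox(-9.6047) = sign(-9.6047)*max(|-9.6047| - 4.26, 0) = -5.3447
prox(-3.1118) = sign(-3.1118)*max(|-3.1118| - 4.26, 0) = 0.0
prox(7.7007) = sign(7.7007)*max(|7.7007| - 4.26, 0) = 3.4407
prox(x) = [-5.3447, 0.0, 3.4407]
||prox(x)||_1 = 5.3447 + 0.0 + 3.4407 = 8.7854


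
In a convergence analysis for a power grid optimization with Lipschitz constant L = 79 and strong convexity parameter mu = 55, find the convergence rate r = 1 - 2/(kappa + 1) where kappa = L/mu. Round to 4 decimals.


Step 1: Compute the condition number.
kappa = L/mu = 79/55 = 1.4364
Step 2: Compute the convergence rate.
r = 1 - 2/(kappa + 1) = 1 - 2*mu/(L + mu) = (L - mu)/(L + mu) = 24/134 = 0.1791


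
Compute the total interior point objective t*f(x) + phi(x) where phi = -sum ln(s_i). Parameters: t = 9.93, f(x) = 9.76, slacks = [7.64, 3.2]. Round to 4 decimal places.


Step 1: Compute log-barrier.
ln values: [2.0334, 1.1632]
phi = -(2.0334 + 1.1632) = -3.1965
Step 2: Compute augmented objective.
t*f(x) = 9.93*9.76 = 96.9168
Total = 96.9168 - 3.1965 = 93.7203


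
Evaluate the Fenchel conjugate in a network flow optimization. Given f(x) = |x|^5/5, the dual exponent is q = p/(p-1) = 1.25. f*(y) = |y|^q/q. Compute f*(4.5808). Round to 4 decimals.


The conjugate exponent q satisfies 1/p + 1/q = 1.
p = 5, so q = 5/(5 - 1) = 1.25
|y|^q = 4.5808^1.25 = 6.7016
f*(4.5808) = 6.7016 / 1.25 = 5.3613


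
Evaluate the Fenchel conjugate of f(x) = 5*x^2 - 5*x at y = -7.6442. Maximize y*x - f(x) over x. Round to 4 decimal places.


f*(y) = sup_x {y*x - a*x^2 - b*x} = sup_x {(y-b)*x - a*x^2}
FOC: (y - b) - 2a*x = 0 => x* = (y - b)/(2a)
x* = (-7.6442 + 5)/(2*5) = -0.2644
f*(-7.6442) = (y-b)^2/(4a) = (-7.6442 + 5)^2/(4*5)
= 6.9918/20 = 0.3496


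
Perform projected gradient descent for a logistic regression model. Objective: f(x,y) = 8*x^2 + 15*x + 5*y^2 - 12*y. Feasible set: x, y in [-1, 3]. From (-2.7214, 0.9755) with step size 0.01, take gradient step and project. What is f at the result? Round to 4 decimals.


Step 1: Compute gradient at (-2.7214, 0.9755).
grad_x = 2*8*-2.7214 + 15 = -28.5424
grad_y = 2*5*0.9755 - 12 = -2.245
Step 2: Gradient step.
x_raw = -2.7214 - 0.01*-28.5424 = -2.436
y_raw = 0.9755 - 0.01*-2.245 = 0.998
Step 3: Project onto [-1, 3].
x_proj = clip(-2.436) = -1.0
y_proj = clip(0.998) = 0.998
Step 4: Evaluate f.
f(-1.0, 0.998) = -13.9959


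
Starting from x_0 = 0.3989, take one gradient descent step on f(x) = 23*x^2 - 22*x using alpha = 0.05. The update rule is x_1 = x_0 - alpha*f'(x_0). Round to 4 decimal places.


We compute the gradient at x_0 and apply the update.
f'(x) = 46*x - 22
f'(0.3989) = 46*0.3989 - 22 = -3.6506
x_1 = 0.3989 - 0.05*-3.6506 = 0.5814


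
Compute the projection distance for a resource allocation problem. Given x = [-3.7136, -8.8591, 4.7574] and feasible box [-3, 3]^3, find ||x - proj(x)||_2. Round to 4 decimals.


Project each component onto [-3, 3].
clip(-3.7136) = -3.0, clip(-8.8591) = -3.0, clip(4.7574) = 3.0
Projection = [-3.0, -3.0, 3.0]
Squared diffs: [0.5092, 34.3291, 3.0885]
Distance = sqrt(37.9268) = 6.1585


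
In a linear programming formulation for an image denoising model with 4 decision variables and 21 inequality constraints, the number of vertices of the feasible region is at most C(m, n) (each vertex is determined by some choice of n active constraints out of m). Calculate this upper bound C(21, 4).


Each vertex corresponds to some choice of n active constraints out of m, so the number of vertices is at most C(m, n) = m! / (n!(m-n)!).
m = 21, n = 4
Numerator: 21 * 20 * 19 * 18
Denominator: 4! = 24
C(21, 4) = 5985


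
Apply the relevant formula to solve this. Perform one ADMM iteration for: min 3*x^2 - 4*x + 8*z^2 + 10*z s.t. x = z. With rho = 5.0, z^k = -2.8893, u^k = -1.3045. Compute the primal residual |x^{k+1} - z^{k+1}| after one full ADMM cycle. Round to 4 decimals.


ADMM iteration with rho = 5.0, z^k = -2.8893, u^k = -1.3045
Step 1: x-update.
Minimize 3*x^2 - 4*x + (5.0/2)*(x + 2.8893 - 1.3045)^2
FOC: (2*3 + 5.0)*x = 4 + 5.0*(-2.8893 + 1.3045)
x^{k+1} = -0.3567
Step 2: z-update.
Minimize 8*z^2 + 10*z + (5.0/2)*(-0.3567 - z - 1.3045)^2
FOC: (2*8 + 5.0)*z = -10 + 5.0*(-0.3567 - 1.3045)
z^{k+1} = -0.8717
Step 3: u-update.
u^{k+1} = -1.3045 - 0.3567 + 0.8717 = -0.7895
Step 4: Primal residual = |-0.3567 + 0.8717| = 0.515


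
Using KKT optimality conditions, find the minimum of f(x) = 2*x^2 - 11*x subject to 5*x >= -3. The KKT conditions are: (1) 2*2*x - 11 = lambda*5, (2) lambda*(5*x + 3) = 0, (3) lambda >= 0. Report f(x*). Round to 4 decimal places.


Step 1: Try lambda = 0 (constraint inactive).
Stationarity: 2*2*x - 11 = 0
x* = 11/(2*2) = 2.75
Check constraint: 5*2.75 = 13.75 >= -3 -- satisfied.
Step 2: Compute optimal value.
f(x*) = 2*2.75^2 - 11*2.75 = -15.125


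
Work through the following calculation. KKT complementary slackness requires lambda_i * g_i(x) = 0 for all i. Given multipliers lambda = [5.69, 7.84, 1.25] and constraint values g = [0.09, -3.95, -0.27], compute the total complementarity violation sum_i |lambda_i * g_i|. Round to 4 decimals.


KKT complementary slackness check:
lambda_1 * g_1 = 5.69 * 0.09 = 0.5121
lambda_2 * g_2 = 7.84 * -3.95 = -30.968
lambda_3 * g_3 = 1.25 * -0.27 = -0.3375
Total violation = 0.5121 + 30.968 + 0.3375 = 31.8176


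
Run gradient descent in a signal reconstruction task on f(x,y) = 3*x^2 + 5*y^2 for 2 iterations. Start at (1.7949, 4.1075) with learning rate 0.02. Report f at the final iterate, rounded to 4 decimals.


Gradient descent on f(x,y) = 3*x^2 + 5*y^2.
Starting point: (1.7949, 4.1075), alpha = 0.02
Step 1: grad_x = 2*3*1.7949 = 10.7694, grad_y = 2*5*4.1075 = 41.075
  x_1 = 1.7949 - 0.02*10.7694 = 1.5795
  y_1 = 4.1075 - 0.02*41.075 = 3.286
Step 2: grad_x = 2*3*1.5795 = 9.4771, grad_y = 2*5*3.286 = 32.86
  x_2 = 1.5795 - 0.02*9.4771 = 1.39
  y_2 = 3.286 - 0.02*32.86 = 2.6288
f(1.39, 2.6288) = 3*1.39^2 + 5*2.6288^2 = 40.349


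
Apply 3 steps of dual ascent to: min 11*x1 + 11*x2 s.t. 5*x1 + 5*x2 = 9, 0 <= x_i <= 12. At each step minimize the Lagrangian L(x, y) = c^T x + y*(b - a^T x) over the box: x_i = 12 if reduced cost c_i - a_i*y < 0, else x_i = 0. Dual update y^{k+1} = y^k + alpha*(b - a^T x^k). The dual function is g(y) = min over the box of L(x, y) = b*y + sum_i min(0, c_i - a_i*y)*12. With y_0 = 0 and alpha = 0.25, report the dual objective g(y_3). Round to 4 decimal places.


Dual ascent for LP: min 11*x1 + 11*x2, 5*x1 + 5*x2 = 9, 0 <= x_i <= 12
Step 1: y^k = 0.0, reduced costs: (11.0, 11.0)
  x^k = (0.0, 0.0), subgradient = b - a^T x = 9.0
  y^{k+1} = 0.0 + 0.25*9.0 = 2.25
Step 2: y^k = 2.25, reduced costs: (-0.25, -0.25)
  x^k = (12.0, 12.0), subgradient = b - a^T x = -111.0
  y^{k+1} = 2.25 + 0.25*-111.0 = -25.5
Step 3: y^k = -25.5, reduced costs: (138.5, 138.5)
  x^k = (0.0, 0.0), subgradient = b - a^T x = 9.0
  y^{k+1} = -25.5 + 0.25*9.0 = -23.25
Dual objective at y_3 = -23.25: reduced costs (127.25, 127.25), box minimizer x = (0.0, 0.0)
g(y_3) = b*y + (c1 - a1*y)*x1 + (c2 - a2*y)*x2 = 9*(-23.25) + 127.25*0.0 + 127.25*0.0 = -209.25 + 0.0 + 0.0 = -209.25


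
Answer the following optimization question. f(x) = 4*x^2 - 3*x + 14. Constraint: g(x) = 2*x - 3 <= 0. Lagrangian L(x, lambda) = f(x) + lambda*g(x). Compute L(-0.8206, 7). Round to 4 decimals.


Step 1: Evaluate f(x).
f(-0.8206) = 4*(-0.8206)^2 - 3*(-0.8206) + 14 = 19.1553
Step 2: Evaluate g(x).
g(-0.8206) = 2*-0.8206 - 3 = -4.6412
Step 3: Compute Lagrangian.
L = 19.1553 + 7*-4.6412 = -13.3331


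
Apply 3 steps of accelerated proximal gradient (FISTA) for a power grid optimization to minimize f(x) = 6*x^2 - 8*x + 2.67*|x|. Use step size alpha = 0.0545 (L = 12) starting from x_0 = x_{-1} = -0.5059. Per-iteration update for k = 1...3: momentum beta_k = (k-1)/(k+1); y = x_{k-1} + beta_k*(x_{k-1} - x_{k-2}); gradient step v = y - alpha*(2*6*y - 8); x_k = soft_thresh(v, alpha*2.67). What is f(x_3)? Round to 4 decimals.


FISTA on f(x) = 6*x^2 - 8*x + 2.67*|x|
L = 12, alpha = 0.0545
Iteration 1: beta = 0.0, y = -0.5059 + 0.0*(-0.5059 + 0.5059) = -0.5059
  grad(y) = -14.0708, v = y - alpha*grad = 0.261
  prox(v) = soft_thresh(0.261, 0.1455) = 0.1154
Iteration 2: beta = 0.3333, y = 0.1154 + 0.3333*(0.1154 + 0.5059) = 0.3226
  grad(y) = -4.1293, v = y - alpha*grad = 0.5476
  prox(v) = soft_thresh(0.5476, 0.1455) = 0.4021
Iteration 3: beta = 0.5, y = 0.4021 + 0.5*(0.4021 - 0.1154) = 0.5454
  grad(y) = -1.455, v = y - alpha*grad = 0.6247
  prox(v) = soft_thresh(0.6247, 0.1455) = 0.4792
f(x_3) = 6*0.4792^2 - 8*0.4792 + 2.67*|0.4792| = -1.1763


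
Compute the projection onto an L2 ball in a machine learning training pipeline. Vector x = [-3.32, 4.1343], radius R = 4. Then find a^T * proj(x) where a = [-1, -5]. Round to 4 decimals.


Step 1: Compute ||x|| (intermediates to 6 decimals).
||x|| = sqrt((-3.32)^2 + 4.1343^2) = 5.302343
Step 2: Project.
Since ||x|| > R, scale = R/||x|| = 4/5.302343 = 0.754383, proj(x) = scale * x
proj(x) = [-2.504552, 3.118846]
Step 3: Dot product.
a^T * proj(x) = -1*(-2.504552) - 5*3.118846 = -13.0897


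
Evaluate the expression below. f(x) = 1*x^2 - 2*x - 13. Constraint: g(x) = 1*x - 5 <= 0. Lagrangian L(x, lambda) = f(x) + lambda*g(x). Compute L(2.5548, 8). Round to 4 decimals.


Step 1: Evaluate f(x).
f(2.5548) = 1*2.5548^2 - 2*2.5548 - 13 = -11.5826
Step 2: Evaluate g(x).
g(2.5548) = 1*2.5548 - 5 = -2.4452
Step 3: Compute Lagrangian.
L = -11.5826 + 8*-2.4452 = -31.1442


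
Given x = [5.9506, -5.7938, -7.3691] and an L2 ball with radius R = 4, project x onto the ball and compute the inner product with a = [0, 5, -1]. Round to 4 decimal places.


Step 1: Compute ||x|| (intermediates to 6 decimals).
||x|| = sqrt(5.9506^2 + (-5.7938)^2 + (-7.3691)^2) = 11.103215
Step 2: Project.
Since ||x|| > R, scale = R/||x|| = 4/11.103215 = 0.360256, proj(x) = scale * x
proj(x) = [2.143739, -2.087251, -2.654762]
Step 3: Dot product.
a^T * proj(x) = 0*2.143739 + 5*(-2.087251) - 1*(-2.654762) = -7.7815


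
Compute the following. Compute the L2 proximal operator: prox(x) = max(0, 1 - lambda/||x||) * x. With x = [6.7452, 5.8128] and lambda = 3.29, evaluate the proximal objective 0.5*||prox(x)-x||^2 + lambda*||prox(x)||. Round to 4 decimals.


Step 1: Compute ||x||.
||x|| = 8.9043
Step 2: Compute scaling factor.
scale = max(0, 1 - 3.29/8.9043) = 0.6305
Step 3: prox(x) = [4.253, 3.6651]
||prox(x)|| = 5.6143
Step 4: Proximal objective.
0.5*||prox-x||^2 = 5.4121
lambda*||prox|| = 18.471
Total = 23.8831


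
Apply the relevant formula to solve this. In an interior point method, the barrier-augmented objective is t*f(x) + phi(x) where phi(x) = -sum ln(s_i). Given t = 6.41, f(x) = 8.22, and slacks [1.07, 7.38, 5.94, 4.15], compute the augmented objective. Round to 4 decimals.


Step 1: Compute log-barrier.
ln values: [0.0677, 1.9988, 1.7817, 1.4231]
phi = -(0.0677 + 1.9988 + 1.7817 + 1.4231) = -5.2712
Step 2: Compute augmented objective.
t*f(x) = 6.41*8.22 = 52.6902
Total = 52.6902 - 5.2712 = 47.419


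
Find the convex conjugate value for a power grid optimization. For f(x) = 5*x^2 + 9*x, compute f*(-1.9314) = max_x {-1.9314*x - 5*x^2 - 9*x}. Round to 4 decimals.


f*(y) = sup_x {y*x - a*x^2 - b*x} = sup_x {(y-b)*x - a*x^2}
FOC: (y - b) - 2a*x = 0 => x* = (y - b)/(2a)
x* = (-1.9314 - 9)/(2*5) = -1.0931
f*(-1.9314) = (y-b)^2/(4a) = (-1.9314 - 9)^2/(4*5)
= 119.4955/20 = 5.9748


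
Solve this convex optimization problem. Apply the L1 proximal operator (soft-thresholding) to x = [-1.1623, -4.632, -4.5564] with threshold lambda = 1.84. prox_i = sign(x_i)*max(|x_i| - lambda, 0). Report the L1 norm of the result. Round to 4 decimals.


Soft-thresholding with lambda = 1.84:
prox(-1.1623) = sign(-1.1623)*max(|-1.1623| - 1.84, 0) = 0.0
prox(-4.632) = sign(-4.632)*max(|-4.632| - 1.84, 0) = -2.792
prox(-4.5564) = sign(-4.5564)*max(|-4.5564| - 1.84, 0) = -2.7164
prox(x) = [0.0, -2.792, -2.7164]
||prox(x)||_1 = 0.0 + 2.792 + 2.7164 = 5.5084


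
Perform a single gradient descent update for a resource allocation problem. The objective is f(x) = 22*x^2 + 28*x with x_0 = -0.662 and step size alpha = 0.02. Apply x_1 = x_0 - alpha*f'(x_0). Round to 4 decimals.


We compute the gradient at x_0 and apply the update.
f'(x) = 44*x + 28
f'(-0.662) = 44*-0.662 + 28 = -1.128
x_1 = -0.662 - 0.02*-1.128 = -0.6394


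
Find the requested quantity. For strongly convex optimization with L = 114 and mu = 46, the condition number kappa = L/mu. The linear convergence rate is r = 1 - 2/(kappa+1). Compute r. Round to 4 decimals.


Step 1: Compute the condition number.
kappa = L/mu = 114/46 = 2.4783
Step 2: Compute the convergence rate.
r = 1 - 2/(kappa + 1) = 1 - 2*mu/(L + mu) = (L - mu)/(L + mu) = 68/160 = 0.425


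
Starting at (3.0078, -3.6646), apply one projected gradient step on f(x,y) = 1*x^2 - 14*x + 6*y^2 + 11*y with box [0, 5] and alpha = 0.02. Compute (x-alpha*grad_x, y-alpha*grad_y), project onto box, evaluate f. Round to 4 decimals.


Step 1: Compute gradient at (3.0078, -3.6646).
grad_x = 2*1*3.0078 - 14 = -7.9844
grad_y = 2*6*-3.6646 + 11 = -32.9752
Step 2: Gradient step.
x_raw = 3.0078 - 0.02*-7.9844 = 3.1675
y_raw = -3.6646 - 0.02*-32.9752 = -3.0051
Step 3: Project onto [0, 5].
x_proj = clip(3.1675) = 3.1675
y_proj = clip(-3.0051) = 0.0
Step 4: Evaluate f.
f(3.1675, 0.0) = -34.3119


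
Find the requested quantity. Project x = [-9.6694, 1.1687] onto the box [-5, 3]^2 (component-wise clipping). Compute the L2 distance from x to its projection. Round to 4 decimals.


Project each component onto [-5, 3].
clip(-9.6694) = -5.0, clip(1.1687) = 1.1687
Projection = [-5.0, 1.1687]
Squared diffs: [21.8033, 0.0]
Distance = sqrt(21.8033) = 4.6694


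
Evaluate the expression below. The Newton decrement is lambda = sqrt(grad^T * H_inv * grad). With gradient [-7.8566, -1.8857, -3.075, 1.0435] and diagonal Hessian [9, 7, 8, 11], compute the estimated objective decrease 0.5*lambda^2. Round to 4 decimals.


Step 1: H is diagonal, so H^(-1) * g = [-0.873, -0.2694, -0.3844, 0.0949].
Step 2: g^T H^(-1) g = sum_i g_i^2 / H_ii
  = (-7.8566)^2/9 + (-1.8857)^2/7 + (-3.075)^2/8 + (1.0435)^2/11
  = 6.8585 + 0.508 + 1.182 + 0.099 = 8.6474
Step 3: Objective decrease = 0.5 * g^T H^(-1) g = 4.3237


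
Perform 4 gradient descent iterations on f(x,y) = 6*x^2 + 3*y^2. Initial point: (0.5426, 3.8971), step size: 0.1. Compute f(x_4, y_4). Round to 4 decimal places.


Gradient descent on f(x,y) = 6*x^2 + 3*y^2.
Starting point: (0.5426, 3.8971), alpha = 0.1
Step 1: grad_x = 2*6*0.5426 = 6.5112, grad_y = 2*3*3.8971 = 23.3826
  x_1 = 0.5426 - 0.1*6.5112 = -0.1085
  y_1 = 3.8971 - 0.1*23.3826 = 1.5588
Step 2: grad_x = 2*6*-0.1085 = -1.3022, grad_y = 2*3*1.5588 = 9.353
  x_2 = -0.1085 - 0.1*-1.3022 = 0.0217
  y_2 = 1.5588 - 0.1*9.353 = 0.6235
Step 3: grad_x = 2*6*0.0217 = 0.2604, grad_y = 2*3*0.6235 = 3.7412
  x_3 = 0.0217 - 0.1*0.2604 = -0.0043
  y_3 = 0.6235 - 0.1*3.7412 = 0.2494
Step 4: grad_x = 2*6*-0.0043 = -0.0521, grad_y = 2*3*0.2494 = 1.4965
  x_4 = -0.0043 - 0.1*-0.0521 = 0.0009
  y_4 = 0.2494 - 0.1*1.4965 = 0.0998
f(0.0009, 0.0998) = 6*0.0009^2 + 3*0.0998^2 = 0.0299


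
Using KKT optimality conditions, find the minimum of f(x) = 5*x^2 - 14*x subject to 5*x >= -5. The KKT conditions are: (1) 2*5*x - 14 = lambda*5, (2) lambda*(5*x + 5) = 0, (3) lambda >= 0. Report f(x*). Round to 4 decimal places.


Step 1: Try lambda = 0 (constraint inactive).
Stationarity: 2*5*x - 14 = 0
x* = 14/(2*5) = 1.4
Check constraint: 5*1.4 = 7.0 >= -5 -- satisfied.
Step 2: Compute optimal value.
f(x*) = 5*1.4^2 - 14*1.4 = -9.8


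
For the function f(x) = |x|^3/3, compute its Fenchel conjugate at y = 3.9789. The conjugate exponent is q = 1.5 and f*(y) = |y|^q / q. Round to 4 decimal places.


The conjugate exponent q satisfies 1/p + 1/q = 1.
p = 3, so q = 3/(3 - 1) = 1.5
|y|^q = 3.9789^1.5 = 7.9368
f*(3.9789) = 7.9368 / 1.5 = 5.2912


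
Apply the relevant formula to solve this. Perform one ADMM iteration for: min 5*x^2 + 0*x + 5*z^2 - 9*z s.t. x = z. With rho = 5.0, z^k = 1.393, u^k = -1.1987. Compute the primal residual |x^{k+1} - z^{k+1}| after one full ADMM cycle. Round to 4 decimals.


ADMM iteration with rho = 5.0, z^k = 1.393, u^k = -1.1987
Step 1: x-update.
Minimize 5*x^2 + 0*x + (5.0/2)*(x - 1.393 - 1.1987)^2
FOC: (2*5 + 5.0)*x = 0 + 5.0*(1.393 + 1.1987)
x^{k+1} = 0.8639
Step 2: z-update.
Minimize 5*z^2 - 9*z + (5.0/2)*(0.8639 - z - 1.1987)^2
FOC: (2*5 + 5.0)*z = 9 + 5.0*(0.8639 - 1.1987)
z^{k+1} = 0.4884
Step 3: u-update.
u^{k+1} = -1.1987 + 0.8639 - 0.4884 = -0.8232
Step 4: Primal residual = |0.8639 - 0.4884| = 0.3755


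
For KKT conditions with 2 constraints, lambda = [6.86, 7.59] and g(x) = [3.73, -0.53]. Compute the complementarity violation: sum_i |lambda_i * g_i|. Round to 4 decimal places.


KKT complementary slackness check:
lambda_1 * g_1 = 6.86 * 3.73 = 25.5878
lambda_2 * g_2 = 7.59 * -0.53 = -4.0227
Total violation = 25.5878 + 4.0227 = 29.6105


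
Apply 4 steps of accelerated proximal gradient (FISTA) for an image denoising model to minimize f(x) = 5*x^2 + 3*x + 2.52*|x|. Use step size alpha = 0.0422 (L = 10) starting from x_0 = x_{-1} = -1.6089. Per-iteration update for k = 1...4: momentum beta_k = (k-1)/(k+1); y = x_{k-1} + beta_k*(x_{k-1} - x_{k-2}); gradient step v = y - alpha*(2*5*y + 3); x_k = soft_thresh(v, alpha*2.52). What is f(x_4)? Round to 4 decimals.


FISTA on f(x) = 5*x^2 + 3*x + 2.52*|x|
L = 10, alpha = 0.0422
Iteration 1: beta = 0.0, y = -1.6089 + 0.0*(-1.6089 + 1.6089) = -1.6089
  grad(y) = -13.089, v = y - alpha*grad = -1.0565
  prox(v) = soft_thresh(-1.0565, 0.1063) = -0.9502
Iteration 2: beta = 0.3333, y = -0.9502 + 0.3333*(-0.9502 + 1.6089) = -0.7306
  grad(y) = -4.3063, v = y - alpha*grad = -0.5489
  prox(v) = soft_thresh(-0.5489, 0.1063) = -0.4426
Iteration 3: beta = 0.5, y = -0.4426 + 0.5*(-0.4426 + 0.9502) = -0.1887
  grad(y) = 1.1126, v = y - alpha*grad = -0.2357
  prox(v) = soft_thresh(-0.2357, 0.1063) = -0.1293
Iteration 4: beta = 0.6, y = -0.1293 + 0.6*(-0.1293 + 0.4426) = 0.0586
  grad(y) = 3.5858, v = y - alpha*grad = -0.0927
  prox(v) = soft_thresh(-0.0927, 0.1063) = 0.0
f(x_4) = 5*0.0^2 + 3*0.0 + 2.52*|0.0| = 0.0


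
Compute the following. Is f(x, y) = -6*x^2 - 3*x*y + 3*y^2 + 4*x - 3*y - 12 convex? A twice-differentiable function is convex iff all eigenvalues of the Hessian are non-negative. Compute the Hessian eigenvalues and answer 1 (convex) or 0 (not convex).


The Hessian of f(x,y) = -6*x^2 - 3*x*y + 3*y^2 + 4*x - 3*y - 12 is:
H = [[-12, -3], [-3, 6]]
Trace = -12 + 6 = -6
Determinant = -12*6 - (-3)^2 = -81
Discriminant = (-6)^2 - 4*-81 = 360.0
Eigenvalues: lambda_1 = -12.4868, lambda_2 = 6.4868
The function is not convex.

0


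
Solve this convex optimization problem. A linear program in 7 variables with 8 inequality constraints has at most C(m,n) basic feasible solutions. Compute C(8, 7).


Each vertex corresponds to some choice of n active constraints out of m, so the number of vertices is at most C(m, n) = m! / (n!(m-n)!).
m = 8, n = 7
Numerator: 8 * 7 * 6 * 5 * 4 * 3 * 2
Denominator: 7! = 5040
C(8, 7) = 8


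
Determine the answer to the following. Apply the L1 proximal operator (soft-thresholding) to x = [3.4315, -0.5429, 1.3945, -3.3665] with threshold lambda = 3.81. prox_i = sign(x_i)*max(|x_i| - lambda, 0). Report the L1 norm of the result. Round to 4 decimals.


Soft-thresholding with lambda = 3.81:
prox(3.4315) = sign(3.4315)*max(|3.4315| - 3.81, 0) = 0.0
prox(-0.5429) = sign(-0.5429)*max(|-0.5429| - 3.81, 0) = 0.0
prox(1.3945) = sign(1.3945)*max(|1.3945| - 3.81, 0) = 0.0
prox(-3.3665) = sign(-3.3665)*max(|-3.3665| - 3.81, 0) = 0.0
prox(x) = [0.0, 0.0, 0.0, 0.0]
||prox(x)||_1 = 0.0 + 0.0 + 0.0 + 0.0 = 0.0


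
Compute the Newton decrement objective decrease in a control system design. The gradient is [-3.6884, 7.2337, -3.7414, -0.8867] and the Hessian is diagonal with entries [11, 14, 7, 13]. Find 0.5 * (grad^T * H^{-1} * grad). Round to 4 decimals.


Step 1: H is diagonal, so H^(-1) * g = [-0.3353, 0.5167, -0.5345, -0.0682].
Step 2: g^T H^(-1) g = sum_i g_i^2 / H_ii
  = (-3.6884)^2/11 + (7.2337)^2/14 + (-3.7414)^2/7 + (-0.8867)^2/13
  = 1.2368 + 3.7376 + 1.9997 + 0.0605 = 7.0346
Step 3: Objective decrease = 0.5 * g^T H^(-1) g = 3.5173


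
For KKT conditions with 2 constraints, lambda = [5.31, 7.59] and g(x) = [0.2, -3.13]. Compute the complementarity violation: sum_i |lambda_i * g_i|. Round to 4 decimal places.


KKT complementary slackness check:
lambda_1 * g_1 = 5.31 * 0.2 = 1.062
lambda_2 * g_2 = 7.59 * -3.13 = -23.7567
Total violation = 1.062 + 23.7567 = 24.8187


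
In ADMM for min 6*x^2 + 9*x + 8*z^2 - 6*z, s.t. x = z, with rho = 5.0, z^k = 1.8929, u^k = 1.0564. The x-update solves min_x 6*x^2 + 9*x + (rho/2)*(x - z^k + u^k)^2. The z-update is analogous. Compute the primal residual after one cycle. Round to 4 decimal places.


ADMM iteration with rho = 5.0, z^k = 1.8929, u^k = 1.0564
Step 1: x-update.
Minimize 6*x^2 + 9*x + (5.0/2)*(x - 1.8929 + 1.0564)^2
FOC: (2*6 + 5.0)*x = -9 + 5.0*(1.8929 - 1.0564)
x^{k+1} = -0.2834
Step 2: z-update.
Minimize 8*z^2 - 6*z + (5.0/2)*(-0.2834 - z + 1.0564)^2
FOC: (2*8 + 5.0)*z = 6 + 5.0*(-0.2834 + 1.0564)
z^{k+1} = 0.4698
Step 3: u-update.
u^{k+1} = 1.0564 - 0.2834 - 0.4698 = 0.3033
Step 4: Primal residual = |-0.2834 - 0.4698| = 0.7531


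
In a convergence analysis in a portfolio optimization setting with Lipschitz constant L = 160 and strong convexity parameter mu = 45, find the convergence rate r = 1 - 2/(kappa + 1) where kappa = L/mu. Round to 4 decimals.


Step 1: Compute the condition number.
kappa = L/mu = 160/45 = 3.5556
Step 2: Compute the convergence rate.
r = 1 - 2/(kappa + 1) = 1 - 2*mu/(L + mu) = (L - mu)/(L + mu) = 115/205 = 0.561


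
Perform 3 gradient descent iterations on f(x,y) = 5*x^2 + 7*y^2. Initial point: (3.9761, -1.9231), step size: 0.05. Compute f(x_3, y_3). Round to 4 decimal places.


Gradient descent on f(x,y) = 5*x^2 + 7*y^2.
Starting point: (3.9761, -1.9231), alpha = 0.05
Step 1: grad_x = 2*5*3.9761 = 39.761, grad_y = 2*7*-1.9231 = -26.9234
  x_1 = 3.9761 - 0.05*39.761 = 1.9881
  y_1 = -1.9231 - 0.05*-26.9234 = -0.5769
Step 2: grad_x = 2*5*1.9881 = 19.8805, grad_y = 2*7*-0.5769 = -8.077
  x_2 = 1.9881 - 0.05*19.8805 = 0.994
  y_2 = -0.5769 - 0.05*-8.077 = -0.1731
Step 3: grad_x = 2*5*0.994 = 9.9403, grad_y = 2*7*-0.1731 = -2.4231
  x_3 = 0.994 - 0.05*9.9403 = 0.497
  y_3 = -0.1731 - 0.05*-2.4231 = -0.0519
f(0.497, -0.0519) = 5*0.497^2 + 7*(-0.0519)^2 = 1.254


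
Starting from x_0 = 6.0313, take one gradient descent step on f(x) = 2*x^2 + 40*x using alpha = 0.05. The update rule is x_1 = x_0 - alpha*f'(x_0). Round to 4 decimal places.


We compute the gradient at x_0 and apply the update.
f'(x) = 4*x + 40
f'(6.0313) = 4*6.0313 + 40 = 64.1252
x_1 = 6.0313 - 0.05*64.1252 = 2.825


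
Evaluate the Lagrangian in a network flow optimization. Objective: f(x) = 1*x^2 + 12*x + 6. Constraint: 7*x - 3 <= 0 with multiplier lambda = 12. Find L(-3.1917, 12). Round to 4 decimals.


Step 1: Evaluate f(x).
f(-3.1917) = 1*(-3.1917)^2 + 12*(-3.1917) + 6 = -22.1135
Step 2: Evaluate g(x).
g(-3.1917) = 7*-3.1917 - 3 = -25.3419
Step 3: Compute Lagrangian.
L = -22.1135 + 12*-25.3419 = -326.2163


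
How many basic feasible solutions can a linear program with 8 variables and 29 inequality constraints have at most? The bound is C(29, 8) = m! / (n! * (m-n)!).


Each vertex corresponds to some choice of n active constraints out of m, so the number of vertices is at most C(m, n) = m! / (n!(m-n)!).
m = 29, n = 8
Numerator: 29 * 28 * 27 * 26 * 25 * 24 * 23 * 22
Denominator: 8! = 40320
C(29, 8) = 4292145


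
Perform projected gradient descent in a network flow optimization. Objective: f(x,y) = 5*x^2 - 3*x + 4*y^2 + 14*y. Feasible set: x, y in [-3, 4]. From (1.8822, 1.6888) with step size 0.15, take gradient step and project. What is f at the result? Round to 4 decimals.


Step 1: Compute gradient at (1.8822, 1.6888).
grad_x = 2*5*1.8822 - 3 = 15.822
grad_y = 2*4*1.6888 + 14 = 27.5104
Step 2: Gradient step.
x_raw = 1.8822 - 0.15*15.822 = -0.4911
y_raw = 1.6888 - 0.15*27.5104 = -2.4378
Step 3: Project onto [-3, 4].
x_proj = clip(-0.4911) = -0.4911
y_proj = clip(-2.4378) = -2.4378
Step 4: Evaluate f.
f(-0.4911, -2.4378) = -7.6787


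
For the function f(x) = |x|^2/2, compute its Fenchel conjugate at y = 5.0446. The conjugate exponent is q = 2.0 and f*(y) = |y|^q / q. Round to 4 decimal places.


The conjugate exponent q satisfies 1/p + 1/q = 1.
p = 2, so q = 2/(2 - 1) = 2.0
|y|^q = 5.0446^2.0 = 25.448
f*(5.0446) = 25.448 / 2.0 = 12.724


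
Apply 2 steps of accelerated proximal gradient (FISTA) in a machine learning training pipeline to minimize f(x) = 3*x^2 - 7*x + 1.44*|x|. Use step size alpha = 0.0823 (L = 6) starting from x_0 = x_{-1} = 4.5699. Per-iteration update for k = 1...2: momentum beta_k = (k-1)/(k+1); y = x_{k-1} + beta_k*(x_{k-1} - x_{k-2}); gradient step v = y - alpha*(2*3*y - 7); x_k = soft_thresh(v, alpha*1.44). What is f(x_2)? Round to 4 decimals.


FISTA on f(x) = 3*x^2 - 7*x + 1.44*|x|
L = 6, alpha = 0.0823
Iteration 1: beta = 0.0, y = 4.5699 + 0.0*(4.5699 - 4.5699) = 4.5699
  grad(y) = 20.4194, v = y - alpha*grad = 2.8894
  prox(v) = soft_thresh(2.8894, 0.1185) = 2.7709
Iteration 2: beta = 0.3333, y = 2.7709 + 0.3333*(2.7709 - 4.5699) = 2.1712
  grad(y) = 6.0272, v = y - alpha*grad = 1.6752
  prox(v) = soft_thresh(1.6752, 0.1185) = 1.5566
f(x_2) = 3*1.5566^2 - 7*1.5566 + 1.44*|1.5566| = -1.3855


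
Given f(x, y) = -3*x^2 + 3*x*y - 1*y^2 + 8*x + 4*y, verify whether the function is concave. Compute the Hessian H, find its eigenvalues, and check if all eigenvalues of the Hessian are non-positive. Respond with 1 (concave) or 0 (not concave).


The Hessian of f(x,y) = -3*x^2 + 3*x*y - 1*y^2 + 8*x + 4*y is:
H = [[-6, 3], [3, -2]]
Trace = -6 - 2 = -8
Determinant = -6*-2 - (3)^2 = 3
Discriminant = (-8)^2 - 4*3 = 52.0
Eigenvalues: lambda_1 = -7.6056, lambda_2 = -0.3944
The function is concave.

1
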